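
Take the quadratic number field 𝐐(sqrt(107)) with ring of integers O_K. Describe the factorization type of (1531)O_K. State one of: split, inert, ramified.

Since 107 ≢ 1 mod 4, the ring of integers is ℤ[√107] with discriminant 4·107 = 428.
Since gcd(1531, 428) = 1 the prime 1531 does not ramify.
Legendre symbol by Euler's criterion: (107/1531) ≡ 107^765 ≡ 1530 (mod 1531), i.e. (107/1531) = -1.
d is a non-residue mod p, hence 1531 remains inert in O_K.

p is inert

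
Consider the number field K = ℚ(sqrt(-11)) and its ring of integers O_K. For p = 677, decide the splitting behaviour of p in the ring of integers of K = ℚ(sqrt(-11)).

p is inert

d = -11 ≡ 1 (mod 4), so O_K = ℤ[(1+√-11)/2] and disc(K) = d = -11.
677 ∤ -11, so 677 is unramified.
Compute (-11/677) via Euler: 666^((677-1)/2) mod 677 = 676, so (-11/677) = -1.
Legendre symbol -1 ⇒ 677 is inert.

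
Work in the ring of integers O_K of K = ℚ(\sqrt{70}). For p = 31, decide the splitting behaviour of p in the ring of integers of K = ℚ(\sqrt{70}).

Since 70 ≢ 1 mod 4, the ring of integers is ℤ[√70] with discriminant 4·70 = 280.
disc(K) = 280 is not divisible by 31; 31 is unramified.
(70/31) = 8^15 mod 31 = 1, giving Legendre symbol 1.
Legendre symbol 1 ⇒ 31 is split.

splits completely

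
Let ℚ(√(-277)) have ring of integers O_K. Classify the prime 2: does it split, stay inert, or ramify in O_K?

d = -277 ≡ 3 (mod 4), so O_K = ℤ[√-277] and disc(K) = 4d = -1108.
2 divides disc(K) = -1108, so 2 ramifies.

p ramifies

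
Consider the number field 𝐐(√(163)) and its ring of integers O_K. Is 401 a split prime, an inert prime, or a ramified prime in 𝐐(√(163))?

d = 163 ≡ 3 (mod 4), so O_K = ℤ[√163] and disc(K) = 4d = 652.
401 ∤ 652, so 401 is unramified.
(163/401) = 163^200 mod 401 = 400, giving Legendre symbol -1.
d is a non-residue mod p, hence 401 remains inert in O_K.

inert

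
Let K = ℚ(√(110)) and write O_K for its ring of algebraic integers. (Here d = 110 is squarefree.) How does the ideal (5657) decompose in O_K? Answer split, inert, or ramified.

d = 110 ≡ 2 (mod 4), so O_K = ℤ[√110] and disc(K) = 4d = 440.
5657 ∤ 440, so 5657 is unramified.
(110/5657) = 110^2828 mod 5657 = 5656, giving Legendre symbol -1.
Legendre symbol -1 ⇒ 5657 is inert.

remains prime (inert)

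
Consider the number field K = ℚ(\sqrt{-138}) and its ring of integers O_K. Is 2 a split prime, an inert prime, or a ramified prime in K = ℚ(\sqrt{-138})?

2 is ramified

Since -138 ≢ 1 mod 4, the ring of integers is ℤ[√-138] with discriminant 4·(-138) = -552.
2 divides disc(K) = -552, so 2 ramifies.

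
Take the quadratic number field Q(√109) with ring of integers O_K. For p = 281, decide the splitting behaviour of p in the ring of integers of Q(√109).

splits completely

d = 109 ≡ 1 (mod 4), so O_K = ℤ[(1+√109)/2] and disc(K) = d = 109.
Since gcd(281, 109) = 1 the prime 281 does not ramify.
(109/281) = 109^140 mod 281 = 1, giving Legendre symbol 1.
Legendre symbol 1 ⇒ 281 is split.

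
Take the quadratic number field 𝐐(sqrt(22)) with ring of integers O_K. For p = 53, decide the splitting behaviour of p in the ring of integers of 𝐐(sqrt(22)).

d = 22 ≡ 2 (mod 4), so O_K = ℤ[√22] and disc(K) = 4d = 88.
53 ∤ 88, so 53 is unramified.
(22/53) = 22^26 mod 53 = 52, giving Legendre symbol -1.
d is a non-residue mod p, hence 53 remains inert in O_K.

inert — (53) stays prime in O_K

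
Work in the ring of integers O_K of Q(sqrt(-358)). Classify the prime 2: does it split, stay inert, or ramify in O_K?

ramified — (2) = 𝔭²

Since -358 ≢ 1 mod 4, the ring of integers is ℤ[√-358] with discriminant 4·(-358) = -1432.
disc(K) = -1432 = 2·(-716), so p = 2 is ramified.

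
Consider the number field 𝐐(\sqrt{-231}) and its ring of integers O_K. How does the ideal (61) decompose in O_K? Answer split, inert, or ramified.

split

Since -231 ≡ 1 mod 4, the ring of integers is ℤ[(1+√-231)/2] with discriminant -231.
disc(K) = -231 is not divisible by 61; 61 is unramified.
Euler's criterion: (-231)^30 mod 61 = 1. Thus (-231|61) = 1.
d is a quadratic residue mod p, hence 61 splits in O_K.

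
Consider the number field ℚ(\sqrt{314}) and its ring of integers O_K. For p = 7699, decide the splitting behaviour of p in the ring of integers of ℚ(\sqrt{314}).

Since 314 ≢ 1 mod 4, the ring of integers is ℤ[√314] with discriminant 4·314 = 1256.
Since gcd(7699, 1256) = 1 the prime 7699 does not ramify.
Legendre symbol by Euler's criterion: (314/7699) ≡ 314^3849 ≡ 1 (mod 7699), i.e. (314/7699) = 1.
(314/7699) = 1, so 7699 splits.

7699 splits in O_K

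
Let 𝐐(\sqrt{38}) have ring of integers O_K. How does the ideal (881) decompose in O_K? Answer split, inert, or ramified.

Since 38 ≢ 1 mod 4, the ring of integers is ℤ[√38] with discriminant 4·38 = 152.
disc(K) = 152 is not divisible by 881; 881 is unramified.
(38/881) = 38^440 mod 881 = 1, giving Legendre symbol 1.
Legendre symbol 1 ⇒ 881 is split.

881 splits in O_K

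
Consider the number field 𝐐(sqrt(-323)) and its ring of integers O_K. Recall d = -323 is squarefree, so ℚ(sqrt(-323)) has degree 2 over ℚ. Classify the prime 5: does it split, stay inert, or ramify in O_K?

-323 mod 4 = 1, hence disc K = -323 and O_K = ℤ[(1+√-323)/2].
5 ∤ -323, so 5 is unramified.
Euler's criterion: (-323)^2 mod 5 = 4. Thus (-323|5) = -1.
(-323/5) = -1, so 5 is inert.

inert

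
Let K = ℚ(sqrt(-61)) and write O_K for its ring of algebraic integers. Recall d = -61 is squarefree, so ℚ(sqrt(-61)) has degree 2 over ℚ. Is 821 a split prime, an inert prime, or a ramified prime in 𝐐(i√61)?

d = -61 ≡ 3 (mod 4), so O_K = ℤ[√-61] and disc(K) = 4d = -244.
821 ∤ -244, so 821 is unramified.
Compute (-61/821) via Euler: 760^((821-1)/2) mod 821 = 820, so (-61/821) = -1.
d is a non-residue mod p, hence 821 remains inert in O_K.

inert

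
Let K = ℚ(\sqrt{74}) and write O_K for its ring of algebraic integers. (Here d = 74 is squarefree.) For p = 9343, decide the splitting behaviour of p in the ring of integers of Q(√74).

inert — (9343) stays prime in O_K

74 mod 4 = 2, hence disc K = 4·74 = 296 and O_K = ℤ[√74].
9343 ∤ 296, so 9343 is unramified.
Compute (74/9343) via Euler: 74^((9343-1)/2) mod 9343 = 9342, so (74/9343) = -1.
Legendre symbol -1 ⇒ 9343 is inert.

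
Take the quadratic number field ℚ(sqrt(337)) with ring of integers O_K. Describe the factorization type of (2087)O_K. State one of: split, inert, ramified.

d = 337 ≡ 1 (mod 4), so O_K = ℤ[(1+√337)/2] and disc(K) = d = 337.
Since gcd(2087, 337) = 1 the prime 2087 does not ramify.
Euler's criterion: 337^1043 mod 2087 = 2086. Thus (337|2087) = -1.
d is a non-residue mod p, hence 2087 remains inert in O_K.

inert — (2087) stays prime in O_K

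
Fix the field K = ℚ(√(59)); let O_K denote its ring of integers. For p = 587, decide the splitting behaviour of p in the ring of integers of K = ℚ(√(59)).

d = 59 ≡ 3 (mod 4), so O_K = ℤ[√59] and disc(K) = 4d = 236.
Since gcd(587, 236) = 1 the prime 587 does not ramify.
Legendre symbol by Euler's criterion: (59/587) ≡ 59^293 ≡ 1 (mod 587), i.e. (59/587) = 1.
Legendre symbol 1 ⇒ 587 is split.

split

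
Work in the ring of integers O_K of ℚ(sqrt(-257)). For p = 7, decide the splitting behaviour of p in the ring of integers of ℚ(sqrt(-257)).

split

-257 mod 4 = 3, hence disc K = 4·(-257) = -1028 and O_K = ℤ[√-257].
7 ∤ -1028, so 7 is unramified.
Compute (-257/7) via Euler: 2^((7-1)/2) mod 7 = 1, so (-257/7) = 1.
Legendre symbol 1 ⇒ 7 is split.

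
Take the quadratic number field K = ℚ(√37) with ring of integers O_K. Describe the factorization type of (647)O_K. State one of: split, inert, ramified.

647 remains inert

Since 37 ≡ 1 mod 4, the ring of integers is ℤ[(1+√37)/2] with discriminant 37.
disc(K) = 37 is not divisible by 647; 647 is unramified.
Euler's criterion: 37^323 mod 647 = 646. Thus (37|647) = -1.
d is a non-residue mod p, hence 647 remains inert in O_K.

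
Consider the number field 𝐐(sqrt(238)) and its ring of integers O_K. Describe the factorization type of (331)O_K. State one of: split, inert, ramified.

331 splits in O_K

Since 238 ≢ 1 mod 4, the ring of integers is ℤ[√238] with discriminant 4·238 = 952.
Since gcd(331, 952) = 1 the prime 331 does not ramify.
Euler's criterion: 238^165 mod 331 = 1. Thus (238|331) = 1.
(238/331) = 1, so 331 splits.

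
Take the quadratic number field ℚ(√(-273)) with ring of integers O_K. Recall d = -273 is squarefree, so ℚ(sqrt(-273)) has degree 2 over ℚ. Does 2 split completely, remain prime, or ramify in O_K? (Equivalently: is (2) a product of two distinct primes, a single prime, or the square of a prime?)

ramified

d = -273 ≡ 3 (mod 4), so O_K = ℤ[√-273] and disc(K) = 4d = -1092.
2 divides disc(K) = -1092, so 2 ramifies.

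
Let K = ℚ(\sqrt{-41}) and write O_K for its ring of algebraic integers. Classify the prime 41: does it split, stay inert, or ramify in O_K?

41 is ramified

Since -41 ≢ 1 mod 4, the ring of integers is ℤ[√-41] with discriminant 4·(-41) = -164.
41 divides disc(K) = -164, so 41 ramifies.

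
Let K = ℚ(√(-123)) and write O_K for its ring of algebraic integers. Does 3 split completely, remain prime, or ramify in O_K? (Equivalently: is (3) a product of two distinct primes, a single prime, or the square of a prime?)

p ramifies

d = -123 ≡ 1 (mod 4), so O_K = ℤ[(1+√-123)/2] and disc(K) = d = -123.
Ramification test: 3 | -123. The prime 3 ramifies in K.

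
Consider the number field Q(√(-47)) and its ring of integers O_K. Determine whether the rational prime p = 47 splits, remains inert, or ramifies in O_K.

47 is ramified

Since -47 ≡ 1 mod 4, the ring of integers is ℤ[(1+√-47)/2] with discriminant -47.
disc(K) = -47 = 47·(-1), so p = 47 is ramified.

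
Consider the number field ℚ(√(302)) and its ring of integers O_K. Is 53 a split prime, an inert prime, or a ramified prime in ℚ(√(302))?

p splits

302 mod 4 = 2, hence disc K = 4·302 = 1208 and O_K = ℤ[√302].
53 ∤ 1208, so 53 is unramified.
(302/53) = 37^26 mod 53 = 1, giving Legendre symbol 1.
(302/53) = 1, so 53 splits.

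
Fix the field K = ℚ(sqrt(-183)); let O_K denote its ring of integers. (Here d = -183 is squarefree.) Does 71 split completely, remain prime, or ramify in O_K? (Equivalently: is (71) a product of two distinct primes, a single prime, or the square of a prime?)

d = -183 ≡ 1 (mod 4), so O_K = ℤ[(1+√-183)/2] and disc(K) = d = -183.
Since gcd(71, -183) = 1 the prime 71 does not ramify.
Compute (-183/71) via Euler: 30^((71-1)/2) mod 71 = 1, so (-183/71) = 1.
Legendre symbol 1 ⇒ 71 is split.

p splits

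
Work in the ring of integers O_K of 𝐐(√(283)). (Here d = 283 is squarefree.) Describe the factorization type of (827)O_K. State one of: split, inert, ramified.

283 mod 4 = 3, hence disc K = 4·283 = 1132 and O_K = ℤ[√283].
disc(K) = 1132 is not divisible by 827; 827 is unramified.
Euler's criterion: 283^413 mod 827 = 826. Thus (283|827) = -1.
(283/827) = -1, so 827 is inert.

inert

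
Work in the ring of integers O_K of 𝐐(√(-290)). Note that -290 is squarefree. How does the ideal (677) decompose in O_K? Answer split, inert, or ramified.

inert

d = -290 ≡ 2 (mod 4), so O_K = ℤ[√-290] and disc(K) = 4d = -1160.
Since gcd(677, -1160) = 1 the prime 677 does not ramify.
Euler's criterion: (-290)^338 mod 677 = 676. Thus (-290|677) = -1.
Legendre symbol -1 ⇒ 677 is inert.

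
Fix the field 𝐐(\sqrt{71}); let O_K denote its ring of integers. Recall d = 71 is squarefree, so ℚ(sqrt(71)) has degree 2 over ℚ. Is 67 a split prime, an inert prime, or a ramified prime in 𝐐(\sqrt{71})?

71 mod 4 = 3, hence disc K = 4·71 = 284 and O_K = ℤ[√71].
Since gcd(67, 284) = 1 the prime 67 does not ramify.
Compute (71/67) via Euler: 4^((67-1)/2) mod 67 = 1, so (71/67) = 1.
(71/67) = 1, so 67 splits.

splits completely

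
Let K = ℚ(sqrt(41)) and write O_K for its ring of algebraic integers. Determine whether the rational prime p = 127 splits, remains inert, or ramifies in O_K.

127 splits in O_K

41 mod 4 = 1, hence disc K = 41 and O_K = ℤ[(1+√41)/2].
127 ∤ 41, so 127 is unramified.
(41/127) = 41^63 mod 127 = 1, giving Legendre symbol 1.
Legendre symbol 1 ⇒ 127 is split.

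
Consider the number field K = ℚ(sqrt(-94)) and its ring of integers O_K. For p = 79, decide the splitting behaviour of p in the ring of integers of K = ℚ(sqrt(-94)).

-94 mod 4 = 2, hence disc K = 4·(-94) = -376 and O_K = ℤ[√-94].
disc(K) = -376 is not divisible by 79; 79 is unramified.
Euler's criterion: (-94)^39 mod 79 = 1. Thus (-94|79) = 1.
d is a quadratic residue mod p, hence 79 splits in O_K.

p splits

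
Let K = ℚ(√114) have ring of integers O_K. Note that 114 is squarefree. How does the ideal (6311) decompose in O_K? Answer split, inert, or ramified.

p splits

114 mod 4 = 2, hence disc K = 4·114 = 456 and O_K = ℤ[√114].
6311 ∤ 456, so 6311 is unramified.
Legendre symbol by Euler's criterion: (114/6311) ≡ 114^3155 ≡ 1 (mod 6311), i.e. (114/6311) = 1.
(114/6311) = 1, so 6311 splits.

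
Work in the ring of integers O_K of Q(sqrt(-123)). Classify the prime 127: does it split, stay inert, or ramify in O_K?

d = -123 ≡ 1 (mod 4), so O_K = ℤ[(1+√-123)/2] and disc(K) = d = -123.
Since gcd(127, -123) = 1 the prime 127 does not ramify.
(-123/127) = 4^63 mod 127 = 1, giving Legendre symbol 1.
Legendre symbol 1 ⇒ 127 is split.

splits completely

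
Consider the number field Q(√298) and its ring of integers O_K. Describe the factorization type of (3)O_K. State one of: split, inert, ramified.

p splits

Since 298 ≢ 1 mod 4, the ring of integers is ℤ[√298] with discriminant 4·298 = 1192.
disc(K) = 1192 is not divisible by 3; 3 is unramified.
(298/3) = 1^1 mod 3 = 1, giving Legendre symbol 1.
Legendre symbol 1 ⇒ 3 is split.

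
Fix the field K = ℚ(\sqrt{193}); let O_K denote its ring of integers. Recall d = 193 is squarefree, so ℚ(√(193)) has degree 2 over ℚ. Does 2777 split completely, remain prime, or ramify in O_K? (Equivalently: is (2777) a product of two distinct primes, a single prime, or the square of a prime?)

2777 splits in O_K

Since 193 ≡ 1 mod 4, the ring of integers is ℤ[(1+√193)/2] with discriminant 193.
disc(K) = 193 is not divisible by 2777; 2777 is unramified.
Legendre symbol by Euler's criterion: (193/2777) ≡ 193^1388 ≡ 1 (mod 2777), i.e. (193/2777) = 1.
Legendre symbol 1 ⇒ 2777 is split.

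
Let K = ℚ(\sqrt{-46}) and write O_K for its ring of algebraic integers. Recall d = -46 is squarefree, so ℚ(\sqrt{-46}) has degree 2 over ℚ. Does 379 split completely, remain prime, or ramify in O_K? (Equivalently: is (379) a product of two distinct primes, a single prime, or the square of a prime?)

-46 mod 4 = 2, hence disc K = 4·(-46) = -184 and O_K = ℤ[√-46].
Since gcd(379, -184) = 1 the prime 379 does not ramify.
Euler's criterion: (-46)^189 mod 379 = 1. Thus (-46|379) = 1.
d is a quadratic residue mod p, hence 379 splits in O_K.

split — (379) = 𝔭₁𝔭₂ with 𝔭₁ ≠ 𝔭₂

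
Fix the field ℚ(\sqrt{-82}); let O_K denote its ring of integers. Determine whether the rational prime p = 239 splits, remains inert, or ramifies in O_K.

d = -82 ≡ 2 (mod 4), so O_K = ℤ[√-82] and disc(K) = 4d = -328.
Since gcd(239, -328) = 1 the prime 239 does not ramify.
Legendre symbol by Euler's criterion: (-82/239) ≡ (-82)^119 ≡ 1 (mod 239), i.e. (-82/239) = 1.
(-82/239) = 1, so 239 splits.

split — (239) = 𝔭₁𝔭₂ with 𝔭₁ ≠ 𝔭₂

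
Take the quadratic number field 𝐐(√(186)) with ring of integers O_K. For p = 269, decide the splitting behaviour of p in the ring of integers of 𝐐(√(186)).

Since 186 ≢ 1 mod 4, the ring of integers is ℤ[√186] with discriminant 4·186 = 744.
269 ∤ 744, so 269 is unramified.
Euler's criterion: 186^134 mod 269 = 268. Thus (186|269) = -1.
(186/269) = -1, so 269 is inert.

p is inert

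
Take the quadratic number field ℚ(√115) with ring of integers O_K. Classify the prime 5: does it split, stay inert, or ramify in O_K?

d = 115 ≡ 3 (mod 4), so O_K = ℤ[√115] and disc(K) = 4d = 460.
5 divides disc(K) = 460, so 5 ramifies.

p ramifies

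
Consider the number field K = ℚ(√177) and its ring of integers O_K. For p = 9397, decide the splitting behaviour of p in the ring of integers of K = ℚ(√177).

split

Since 177 ≡ 1 mod 4, the ring of integers is ℤ[(1+√177)/2] with discriminant 177.
Since gcd(9397, 177) = 1 the prime 9397 does not ramify.
Euler's criterion: 177^4698 mod 9397 = 1. Thus (177|9397) = 1.
d is a quadratic residue mod p, hence 9397 splits in O_K.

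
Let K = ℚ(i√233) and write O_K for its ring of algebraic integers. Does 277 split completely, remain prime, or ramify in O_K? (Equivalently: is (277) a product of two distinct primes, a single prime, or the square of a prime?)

277 remains inert

Since -233 ≢ 1 mod 4, the ring of integers is ℤ[√-233] with discriminant 4·(-233) = -932.
disc(K) = -932 is not divisible by 277; 277 is unramified.
Compute (-233/277) via Euler: 44^((277-1)/2) mod 277 = 276, so (-233/277) = -1.
Legendre symbol -1 ⇒ 277 is inert.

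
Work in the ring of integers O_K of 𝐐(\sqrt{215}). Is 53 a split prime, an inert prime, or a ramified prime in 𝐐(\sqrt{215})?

215 mod 4 = 3, hence disc K = 4·215 = 860 and O_K = ℤ[√215].
Since gcd(53, 860) = 1 the prime 53 does not ramify.
Legendre symbol by Euler's criterion: (215/53) ≡ 215^26 ≡ 52 (mod 53), i.e. (215/53) = -1.
Legendre symbol -1 ⇒ 53 is inert.

inert — (53) stays prime in O_K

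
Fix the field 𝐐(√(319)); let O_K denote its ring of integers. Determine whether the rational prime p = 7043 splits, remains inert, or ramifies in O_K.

Since 319 ≢ 1 mod 4, the ring of integers is ℤ[√319] with discriminant 4·319 = 1276.
7043 ∤ 1276, so 7043 is unramified.
(319/7043) = 319^3521 mod 7043 = 7042, giving Legendre symbol -1.
Legendre symbol -1 ⇒ 7043 is inert.

inert — (7043) stays prime in O_K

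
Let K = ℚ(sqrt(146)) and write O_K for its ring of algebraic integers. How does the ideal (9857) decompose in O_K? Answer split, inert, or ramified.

d = 146 ≡ 2 (mod 4), so O_K = ℤ[√146] and disc(K) = 4d = 584.
9857 ∤ 584, so 9857 is unramified.
(146/9857) = 146^4928 mod 9857 = 1, giving Legendre symbol 1.
(146/9857) = 1, so 9857 splits.

splits completely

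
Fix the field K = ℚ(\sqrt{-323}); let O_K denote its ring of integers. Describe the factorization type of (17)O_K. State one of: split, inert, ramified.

-323 mod 4 = 1, hence disc K = -323 and O_K = ℤ[(1+√-323)/2].
disc(K) = -323 = 17·(-19), so p = 17 is ramified.

ramifies in O_K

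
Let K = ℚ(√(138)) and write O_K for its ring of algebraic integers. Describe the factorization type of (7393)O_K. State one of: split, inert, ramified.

remains prime (inert)

138 mod 4 = 2, hence disc K = 4·138 = 552 and O_K = ℤ[√138].
Since gcd(7393, 552) = 1 the prime 7393 does not ramify.
Legendre symbol by Euler's criterion: (138/7393) ≡ 138^3696 ≡ 7392 (mod 7393), i.e. (138/7393) = -1.
(138/7393) = -1, so 7393 is inert.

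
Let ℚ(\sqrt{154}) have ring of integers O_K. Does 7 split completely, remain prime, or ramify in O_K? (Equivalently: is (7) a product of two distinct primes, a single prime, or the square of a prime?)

Since 154 ≢ 1 mod 4, the ring of integers is ℤ[√154] with discriminant 4·154 = 616.
7 divides disc(K) = 616, so 7 ramifies.

ramifies in O_K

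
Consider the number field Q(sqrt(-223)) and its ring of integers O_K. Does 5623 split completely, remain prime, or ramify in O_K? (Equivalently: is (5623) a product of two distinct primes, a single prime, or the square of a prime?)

-223 mod 4 = 1, hence disc K = -223 and O_K = ℤ[(1+√-223)/2].
5623 ∤ -223, so 5623 is unramified.
Legendre symbol by Euler's criterion: (-223/5623) ≡ (-223)^2811 ≡ 5622 (mod 5623), i.e. (-223/5623) = -1.
(-223/5623) = -1, so 5623 is inert.

5623 remains inert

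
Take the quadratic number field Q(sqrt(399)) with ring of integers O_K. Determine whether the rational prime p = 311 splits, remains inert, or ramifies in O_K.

Since 399 ≢ 1 mod 4, the ring of integers is ℤ[√399] with discriminant 4·399 = 1596.
Since gcd(311, 1596) = 1 the prime 311 does not ramify.
Euler's criterion: 399^155 mod 311 = 310. Thus (399|311) = -1.
(399/311) = -1, so 311 is inert.

inert — (311) stays prime in O_K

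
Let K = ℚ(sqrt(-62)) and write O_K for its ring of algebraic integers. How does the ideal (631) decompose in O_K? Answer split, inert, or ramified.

-62 mod 4 = 2, hence disc K = 4·(-62) = -248 and O_K = ℤ[√-62].
Since gcd(631, -248) = 1 the prime 631 does not ramify.
Legendre symbol by Euler's criterion: (-62/631) ≡ (-62)^315 ≡ 630 (mod 631), i.e. (-62/631) = -1.
Legendre symbol -1 ⇒ 631 is inert.

remains prime (inert)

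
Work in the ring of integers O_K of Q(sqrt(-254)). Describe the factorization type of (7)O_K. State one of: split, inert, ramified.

p is inert

-254 mod 4 = 2, hence disc K = 4·(-254) = -1016 and O_K = ℤ[√-254].
Since gcd(7, -1016) = 1 the prime 7 does not ramify.
Compute (-254/7) via Euler: 5^((7-1)/2) mod 7 = 6, so (-254/7) = -1.
d is a non-residue mod p, hence 7 remains inert in O_K.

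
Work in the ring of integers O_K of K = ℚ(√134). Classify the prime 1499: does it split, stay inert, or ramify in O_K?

p splits

d = 134 ≡ 2 (mod 4), so O_K = ℤ[√134] and disc(K) = 4d = 536.
1499 ∤ 536, so 1499 is unramified.
Compute (134/1499) via Euler: 134^((1499-1)/2) mod 1499 = 1, so (134/1499) = 1.
(134/1499) = 1, so 1499 splits.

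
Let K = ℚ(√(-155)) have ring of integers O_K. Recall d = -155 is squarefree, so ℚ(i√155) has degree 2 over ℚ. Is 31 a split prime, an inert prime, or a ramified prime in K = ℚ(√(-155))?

-155 mod 4 = 1, hence disc K = -155 and O_K = ℤ[(1+√-155)/2].
disc(K) = -155 = 31·(-5), so p = 31 is ramified.

ramified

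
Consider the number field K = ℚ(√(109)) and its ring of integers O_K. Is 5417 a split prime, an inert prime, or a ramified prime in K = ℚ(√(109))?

d = 109 ≡ 1 (mod 4), so O_K = ℤ[(1+√109)/2] and disc(K) = d = 109.
Since gcd(5417, 109) = 1 the prime 5417 does not ramify.
Euler's criterion: 109^2708 mod 5417 = 5416. Thus (109|5417) = -1.
d is a non-residue mod p, hence 5417 remains inert in O_K.

remains prime (inert)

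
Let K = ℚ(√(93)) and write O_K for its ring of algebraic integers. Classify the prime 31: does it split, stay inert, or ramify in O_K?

ramifies in O_K

93 mod 4 = 1, hence disc K = 93 and O_K = ℤ[(1+√93)/2].
disc(K) = 93 = 31·3, so p = 31 is ramified.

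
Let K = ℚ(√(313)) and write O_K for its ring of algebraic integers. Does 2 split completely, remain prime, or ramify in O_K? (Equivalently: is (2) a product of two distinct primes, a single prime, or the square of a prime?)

p splits

d = 313 ≡ 1 (mod 4), so O_K = ℤ[(1+√313)/2] and disc(K) = d = 313.
2 ∤ 313, so 2 is unramified.
d ≡ 1 (mod 8); the supplementary law gives 2 split.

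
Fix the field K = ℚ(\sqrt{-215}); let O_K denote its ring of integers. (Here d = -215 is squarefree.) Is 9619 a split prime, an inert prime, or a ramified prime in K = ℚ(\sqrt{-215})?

d = -215 ≡ 1 (mod 4), so O_K = ℤ[(1+√-215)/2] and disc(K) = d = -215.
9619 ∤ -215, so 9619 is unramified.
Compute (-215/9619) via Euler: 9404^((9619-1)/2) mod 9619 = 9618, so (-215/9619) = -1.
d is a non-residue mod p, hence 9619 remains inert in O_K.

inert — (9619) stays prime in O_K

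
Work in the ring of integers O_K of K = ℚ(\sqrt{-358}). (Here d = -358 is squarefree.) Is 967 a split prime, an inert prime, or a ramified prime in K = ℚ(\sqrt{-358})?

d = -358 ≡ 2 (mod 4), so O_K = ℤ[√-358] and disc(K) = 4d = -1432.
Since gcd(967, -1432) = 1 the prime 967 does not ramify.
(-358/967) = 609^483 mod 967 = 966, giving Legendre symbol -1.
(-358/967) = -1, so 967 is inert.

inert — (967) stays prime in O_K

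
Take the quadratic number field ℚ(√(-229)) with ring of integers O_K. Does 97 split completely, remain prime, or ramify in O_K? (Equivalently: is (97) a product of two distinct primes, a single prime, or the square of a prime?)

split

Since -229 ≢ 1 mod 4, the ring of integers is ℤ[√-229] with discriminant 4·(-229) = -916.
97 ∤ -916, so 97 is unramified.
Legendre symbol by Euler's criterion: (-229/97) ≡ (-229)^48 ≡ 1 (mod 97), i.e. (-229/97) = 1.
Legendre symbol 1 ⇒ 97 is split.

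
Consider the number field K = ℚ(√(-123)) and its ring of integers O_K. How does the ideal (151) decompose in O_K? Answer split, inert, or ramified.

p is inert

d = -123 ≡ 1 (mod 4), so O_K = ℤ[(1+√-123)/2] and disc(K) = d = -123.
disc(K) = -123 is not divisible by 151; 151 is unramified.
(-123/151) = 28^75 mod 151 = 150, giving Legendre symbol -1.
d is a non-residue mod p, hence 151 remains inert in O_K.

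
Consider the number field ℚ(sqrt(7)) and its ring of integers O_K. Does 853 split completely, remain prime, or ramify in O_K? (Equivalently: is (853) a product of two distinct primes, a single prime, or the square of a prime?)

7 mod 4 = 3, hence disc K = 4·7 = 28 and O_K = ℤ[√7].
853 ∤ 28, so 853 is unramified.
Legendre symbol by Euler's criterion: (7/853) ≡ 7^426 ≡ 852 (mod 853), i.e. (7/853) = -1.
Legendre symbol -1 ⇒ 853 is inert.

p is inert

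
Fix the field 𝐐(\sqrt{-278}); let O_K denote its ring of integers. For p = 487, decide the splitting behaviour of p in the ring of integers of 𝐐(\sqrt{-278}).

remains prime (inert)

d = -278 ≡ 2 (mod 4), so O_K = ℤ[√-278] and disc(K) = 4d = -1112.
disc(K) = -1112 is not divisible by 487; 487 is unramified.
Euler's criterion: (-278)^243 mod 487 = 486. Thus (-278|487) = -1.
(-278/487) = -1, so 487 is inert.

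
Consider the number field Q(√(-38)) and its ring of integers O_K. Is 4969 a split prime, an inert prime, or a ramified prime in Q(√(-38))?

p is inert

d = -38 ≡ 2 (mod 4), so O_K = ℤ[√-38] and disc(K) = 4d = -152.
disc(K) = -152 is not divisible by 4969; 4969 is unramified.
Compute (-38/4969) via Euler: 4931^((4969-1)/2) mod 4969 = 4968, so (-38/4969) = -1.
Legendre symbol -1 ⇒ 4969 is inert.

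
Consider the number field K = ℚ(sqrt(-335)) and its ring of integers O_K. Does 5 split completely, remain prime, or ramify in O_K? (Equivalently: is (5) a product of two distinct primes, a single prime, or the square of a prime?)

Since -335 ≡ 1 mod 4, the ring of integers is ℤ[(1+√-335)/2] with discriminant -335.
5 divides disc(K) = -335, so 5 ramifies.

5 is ramified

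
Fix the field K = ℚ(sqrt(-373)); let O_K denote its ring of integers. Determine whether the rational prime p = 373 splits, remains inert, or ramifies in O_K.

ramified

-373 mod 4 = 3, hence disc K = 4·(-373) = -1492 and O_K = ℤ[√-373].
disc(K) = -1492 = 373·(-4), so p = 373 is ramified.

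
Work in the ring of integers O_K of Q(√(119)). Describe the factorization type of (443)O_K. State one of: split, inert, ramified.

inert — (443) stays prime in O_K

d = 119 ≡ 3 (mod 4), so O_K = ℤ[√119] and disc(K) = 4d = 476.
Since gcd(443, 476) = 1 the prime 443 does not ramify.
Euler's criterion: 119^221 mod 443 = 442. Thus (119|443) = -1.
Legendre symbol -1 ⇒ 443 is inert.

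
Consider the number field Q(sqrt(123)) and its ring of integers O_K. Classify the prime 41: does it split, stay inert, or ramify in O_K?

123 mod 4 = 3, hence disc K = 4·123 = 492 and O_K = ℤ[√123].
Ramification test: 41 | 492. The prime 41 ramifies in K.

41 is ramified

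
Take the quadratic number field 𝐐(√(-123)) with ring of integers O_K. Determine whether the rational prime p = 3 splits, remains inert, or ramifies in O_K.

-123 mod 4 = 1, hence disc K = -123 and O_K = ℤ[(1+√-123)/2].
3 divides disc(K) = -123, so 3 ramifies.

ramifies in O_K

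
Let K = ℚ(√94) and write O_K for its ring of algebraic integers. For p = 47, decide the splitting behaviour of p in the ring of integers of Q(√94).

ramified

Since 94 ≢ 1 mod 4, the ring of integers is ℤ[√94] with discriminant 4·94 = 376.
Ramification test: 47 | 376. The prime 47 ramifies in K.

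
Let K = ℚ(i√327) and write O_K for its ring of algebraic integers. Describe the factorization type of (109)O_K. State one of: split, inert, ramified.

d = -327 ≡ 1 (mod 4), so O_K = ℤ[(1+√-327)/2] and disc(K) = d = -327.
Ramification test: 109 | -327. The prime 109 ramifies in K.

ramified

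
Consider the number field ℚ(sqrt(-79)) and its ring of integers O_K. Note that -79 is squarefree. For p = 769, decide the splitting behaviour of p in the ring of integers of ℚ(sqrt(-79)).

d = -79 ≡ 1 (mod 4), so O_K = ℤ[(1+√-79)/2] and disc(K) = d = -79.
769 ∤ -79, so 769 is unramified.
Legendre symbol by Euler's criterion: (-79/769) ≡ (-79)^384 ≡ 768 (mod 769), i.e. (-79/769) = -1.
d is a non-residue mod p, hence 769 remains inert in O_K.

inert — (769) stays prime in O_K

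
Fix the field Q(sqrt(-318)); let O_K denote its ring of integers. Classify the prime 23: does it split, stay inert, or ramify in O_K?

-318 mod 4 = 2, hence disc K = 4·(-318) = -1272 and O_K = ℤ[√-318].
23 ∤ -1272, so 23 is unramified.
Legendre symbol by Euler's criterion: (-318/23) ≡ (-318)^11 ≡ 1 (mod 23), i.e. (-318/23) = 1.
d is a quadratic residue mod p, hence 23 splits in O_K.

split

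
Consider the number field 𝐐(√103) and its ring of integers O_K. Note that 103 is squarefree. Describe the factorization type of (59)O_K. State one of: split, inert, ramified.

inert

103 mod 4 = 3, hence disc K = 4·103 = 412 and O_K = ℤ[√103].
59 ∤ 412, so 59 is unramified.
Legendre symbol by Euler's criterion: (103/59) ≡ 103^29 ≡ 58 (mod 59), i.e. (103/59) = -1.
d is a non-residue mod p, hence 59 remains inert in O_K.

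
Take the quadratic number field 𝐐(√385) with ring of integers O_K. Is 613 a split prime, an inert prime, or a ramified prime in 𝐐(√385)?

split — (613) = 𝔭₁𝔭₂ with 𝔭₁ ≠ 𝔭₂

d = 385 ≡ 1 (mod 4), so O_K = ℤ[(1+√385)/2] and disc(K) = d = 385.
disc(K) = 385 is not divisible by 613; 613 is unramified.
Compute (385/613) via Euler: 385^((613-1)/2) mod 613 = 1, so (385/613) = 1.
Legendre symbol 1 ⇒ 613 is split.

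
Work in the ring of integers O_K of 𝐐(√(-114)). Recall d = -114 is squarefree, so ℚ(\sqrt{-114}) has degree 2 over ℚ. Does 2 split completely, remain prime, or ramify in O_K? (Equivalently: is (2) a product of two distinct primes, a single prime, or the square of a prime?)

ramified

-114 mod 4 = 2, hence disc K = 4·(-114) = -456 and O_K = ℤ[√-114].
disc(K) = -456 = 2·(-228), so p = 2 is ramified.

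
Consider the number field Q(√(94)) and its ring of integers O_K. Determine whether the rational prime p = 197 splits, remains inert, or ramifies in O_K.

d = 94 ≡ 2 (mod 4), so O_K = ℤ[√94] and disc(K) = 4d = 376.
197 ∤ 376, so 197 is unramified.
Euler's criterion: 94^98 mod 197 = 196. Thus (94|197) = -1.
d is a non-residue mod p, hence 197 remains inert in O_K.

p is inert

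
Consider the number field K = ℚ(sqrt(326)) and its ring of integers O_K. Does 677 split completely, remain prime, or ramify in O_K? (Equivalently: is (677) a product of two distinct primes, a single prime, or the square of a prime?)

remains prime (inert)

d = 326 ≡ 2 (mod 4), so O_K = ℤ[√326] and disc(K) = 4d = 1304.
677 ∤ 1304, so 677 is unramified.
(326/677) = 326^338 mod 677 = 676, giving Legendre symbol -1.
(326/677) = -1, so 677 is inert.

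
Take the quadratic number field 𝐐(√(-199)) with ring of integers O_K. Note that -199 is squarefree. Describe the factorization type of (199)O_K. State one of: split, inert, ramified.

-199 mod 4 = 1, hence disc K = -199 and O_K = ℤ[(1+√-199)/2].
Ramification test: 199 | -199. The prime 199 ramifies in K.

ramified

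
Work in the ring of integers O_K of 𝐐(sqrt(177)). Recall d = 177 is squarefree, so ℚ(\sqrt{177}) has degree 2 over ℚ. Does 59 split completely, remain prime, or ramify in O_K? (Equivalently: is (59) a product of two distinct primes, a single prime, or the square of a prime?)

Since 177 ≡ 1 mod 4, the ring of integers is ℤ[(1+√177)/2] with discriminant 177.
59 divides disc(K) = 177, so 59 ramifies.

ramified — (59) = 𝔭²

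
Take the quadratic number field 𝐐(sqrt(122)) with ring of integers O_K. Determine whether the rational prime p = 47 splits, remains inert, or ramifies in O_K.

Since 122 ≢ 1 mod 4, the ring of integers is ℤ[√122] with discriminant 4·122 = 488.
Since gcd(47, 488) = 1 the prime 47 does not ramify.
Compute (122/47) via Euler: 28^((47-1)/2) mod 47 = 1, so (122/47) = 1.
d is a quadratic residue mod p, hence 47 splits in O_K.

split — (47) = 𝔭₁𝔭₂ with 𝔭₁ ≠ 𝔭₂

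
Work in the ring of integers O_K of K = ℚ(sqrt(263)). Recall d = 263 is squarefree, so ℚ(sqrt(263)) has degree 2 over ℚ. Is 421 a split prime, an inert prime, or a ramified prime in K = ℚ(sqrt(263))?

421 remains inert

263 mod 4 = 3, hence disc K = 4·263 = 1052 and O_K = ℤ[√263].
Since gcd(421, 1052) = 1 the prime 421 does not ramify.
Compute (263/421) via Euler: 263^((421-1)/2) mod 421 = 420, so (263/421) = -1.
d is a non-residue mod p, hence 421 remains inert in O_K.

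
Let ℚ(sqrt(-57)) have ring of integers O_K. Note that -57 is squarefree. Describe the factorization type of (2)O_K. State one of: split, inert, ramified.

ramified — (2) = 𝔭²

Since -57 ≢ 1 mod 4, the ring of integers is ℤ[√-57] with discriminant 4·(-57) = -228.
disc(K) = -228 = 2·(-114), so p = 2 is ramified.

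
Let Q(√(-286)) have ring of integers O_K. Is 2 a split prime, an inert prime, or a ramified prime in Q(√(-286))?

2 is ramified

d = -286 ≡ 2 (mod 4), so O_K = ℤ[√-286] and disc(K) = 4d = -1144.
disc(K) = -1144 = 2·(-572), so p = 2 is ramified.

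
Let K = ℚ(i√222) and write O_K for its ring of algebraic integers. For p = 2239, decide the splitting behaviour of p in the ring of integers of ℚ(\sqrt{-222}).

inert — (2239) stays prime in O_K

Since -222 ≢ 1 mod 4, the ring of integers is ℤ[√-222] with discriminant 4·(-222) = -888.
disc(K) = -888 is not divisible by 2239; 2239 is unramified.
Legendre symbol by Euler's criterion: (-222/2239) ≡ (-222)^1119 ≡ 2238 (mod 2239), i.e. (-222/2239) = -1.
d is a non-residue mod p, hence 2239 remains inert in O_K.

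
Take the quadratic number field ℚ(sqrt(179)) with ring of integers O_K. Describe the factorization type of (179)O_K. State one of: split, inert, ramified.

ramified — (179) = 𝔭²

d = 179 ≡ 3 (mod 4), so O_K = ℤ[√179] and disc(K) = 4d = 716.
disc(K) = 716 = 179·4, so p = 179 is ramified.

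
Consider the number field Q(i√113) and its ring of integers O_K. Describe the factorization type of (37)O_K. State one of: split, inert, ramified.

d = -113 ≡ 3 (mod 4), so O_K = ℤ[√-113] and disc(K) = 4d = -452.
Since gcd(37, -452) = 1 the prime 37 does not ramify.
Legendre symbol by Euler's criterion: (-113/37) ≡ (-113)^18 ≡ 36 (mod 37), i.e. (-113/37) = -1.
d is a non-residue mod p, hence 37 remains inert in O_K.

37 remains inert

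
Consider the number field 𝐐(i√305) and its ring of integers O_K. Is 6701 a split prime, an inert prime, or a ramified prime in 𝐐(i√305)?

d = -305 ≡ 3 (mod 4), so O_K = ℤ[√-305] and disc(K) = 4d = -1220.
6701 ∤ -1220, so 6701 is unramified.
Legendre symbol by Euler's criterion: (-305/6701) ≡ (-305)^3350 ≡ 1 (mod 6701), i.e. (-305/6701) = 1.
d is a quadratic residue mod p, hence 6701 splits in O_K.

splits completely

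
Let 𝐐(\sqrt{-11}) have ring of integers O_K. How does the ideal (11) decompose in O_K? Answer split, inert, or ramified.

ramifies in O_K

Since -11 ≡ 1 mod 4, the ring of integers is ℤ[(1+√-11)/2] with discriminant -11.
11 divides disc(K) = -11, so 11 ramifies.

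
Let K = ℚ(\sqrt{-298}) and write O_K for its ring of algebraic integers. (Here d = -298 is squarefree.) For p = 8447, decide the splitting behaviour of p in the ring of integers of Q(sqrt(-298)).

remains prime (inert)

Since -298 ≢ 1 mod 4, the ring of integers is ℤ[√-298] with discriminant 4·(-298) = -1192.
Since gcd(8447, -1192) = 1 the prime 8447 does not ramify.
(-298/8447) = 8149^4223 mod 8447 = 8446, giving Legendre symbol -1.
(-298/8447) = -1, so 8447 is inert.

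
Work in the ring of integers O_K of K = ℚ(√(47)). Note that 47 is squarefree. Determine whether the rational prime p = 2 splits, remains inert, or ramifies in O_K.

ramified

47 mod 4 = 3, hence disc K = 4·47 = 188 and O_K = ℤ[√47].
2 divides disc(K) = 188, so 2 ramifies.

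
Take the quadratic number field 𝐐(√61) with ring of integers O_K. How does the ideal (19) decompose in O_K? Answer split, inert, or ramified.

61 mod 4 = 1, hence disc K = 61 and O_K = ℤ[(1+√61)/2].
Since gcd(19, 61) = 1 the prime 19 does not ramify.
Legendre symbol by Euler's criterion: (61/19) ≡ 61^9 ≡ 1 (mod 19), i.e. (61/19) = 1.
(61/19) = 1, so 19 splits.

p splits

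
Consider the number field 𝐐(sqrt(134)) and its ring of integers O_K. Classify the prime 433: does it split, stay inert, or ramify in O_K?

p is inert

Since 134 ≢ 1 mod 4, the ring of integers is ℤ[√134] with discriminant 4·134 = 536.
433 ∤ 536, so 433 is unramified.
(134/433) = 134^216 mod 433 = 432, giving Legendre symbol -1.
d is a non-residue mod p, hence 433 remains inert in O_K.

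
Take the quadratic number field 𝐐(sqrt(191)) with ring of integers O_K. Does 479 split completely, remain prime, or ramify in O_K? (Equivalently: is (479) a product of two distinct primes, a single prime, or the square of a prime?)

Since 191 ≢ 1 mod 4, the ring of integers is ℤ[√191] with discriminant 4·191 = 764.
479 ∤ 764, so 479 is unramified.
(191/479) = 191^239 mod 479 = 478, giving Legendre symbol -1.
d is a non-residue mod p, hence 479 remains inert in O_K.

479 remains inert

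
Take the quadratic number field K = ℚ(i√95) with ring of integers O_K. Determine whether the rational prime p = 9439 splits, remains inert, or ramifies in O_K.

9439 remains inert

-95 mod 4 = 1, hence disc K = -95 and O_K = ℤ[(1+√-95)/2].
disc(K) = -95 is not divisible by 9439; 9439 is unramified.
Euler's criterion: (-95)^4719 mod 9439 = 9438. Thus (-95|9439) = -1.
d is a non-residue mod p, hence 9439 remains inert in O_K.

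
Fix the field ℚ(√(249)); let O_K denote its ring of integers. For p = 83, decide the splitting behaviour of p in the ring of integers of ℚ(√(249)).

249 mod 4 = 1, hence disc K = 249 and O_K = ℤ[(1+√249)/2].
83 divides disc(K) = 249, so 83 ramifies.

ramifies in O_K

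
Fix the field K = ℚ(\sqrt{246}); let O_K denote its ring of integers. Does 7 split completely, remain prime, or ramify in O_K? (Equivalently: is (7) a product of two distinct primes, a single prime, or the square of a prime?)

7 splits in O_K

246 mod 4 = 2, hence disc K = 4·246 = 984 and O_K = ℤ[√246].
disc(K) = 984 is not divisible by 7; 7 is unramified.
Compute (246/7) via Euler: 1^((7-1)/2) mod 7 = 1, so (246/7) = 1.
d is a quadratic residue mod p, hence 7 splits in O_K.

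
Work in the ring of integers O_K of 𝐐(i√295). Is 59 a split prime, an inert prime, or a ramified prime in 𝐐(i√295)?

59 is ramified

d = -295 ≡ 1 (mod 4), so O_K = ℤ[(1+√-295)/2] and disc(K) = d = -295.
59 divides disc(K) = -295, so 59 ramifies.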